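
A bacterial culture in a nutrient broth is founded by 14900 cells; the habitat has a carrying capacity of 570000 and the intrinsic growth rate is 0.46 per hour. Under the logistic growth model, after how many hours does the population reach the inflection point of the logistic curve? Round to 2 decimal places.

Logistic growth is fastest at N = K/2 = 285000.
A = (K − N₀)/N₀ = 37.255. Set K/(1 + A·e^(−rt)) = K/2 → A·e^(−rt) = 1.
e^(−0.46t) = 1/37.255 = 0.026842, so t = ln(37.255)/0.46 = 3.6178/0.46 = 7.8648.

7.86 hours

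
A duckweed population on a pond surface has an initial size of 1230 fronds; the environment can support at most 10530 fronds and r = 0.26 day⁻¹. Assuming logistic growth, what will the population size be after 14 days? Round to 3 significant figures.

8790 fronds

A = (K − N₀)/N₀ = (10530 − 1230)/1230 = 7.561.
N(t) = K/(1 + A·e^(−rt)) = 10530/(1 + 7.561×e^(−0.26×14)).
e^(−3.64) = 0.026252; denominator = 1 + 7.561×0.026252 = 1.1985.
N = 10530/1.1985 = 8786.03.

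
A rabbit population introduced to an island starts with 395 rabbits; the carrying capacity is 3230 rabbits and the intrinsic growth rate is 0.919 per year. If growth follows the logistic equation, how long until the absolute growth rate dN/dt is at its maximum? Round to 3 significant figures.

Logistic growth is fastest at N = K/2 = 1615.
A = (K − N₀)/N₀ = 7.1772. Set K/(1 + A·e^(−rt)) = K/2 → A·e^(−rt) = 1.
e^(−0.919t) = 1/7.1772 = 0.13933, so t = ln(7.1772)/0.919 = 1.9709/0.919 = 2.1446.

2.14 years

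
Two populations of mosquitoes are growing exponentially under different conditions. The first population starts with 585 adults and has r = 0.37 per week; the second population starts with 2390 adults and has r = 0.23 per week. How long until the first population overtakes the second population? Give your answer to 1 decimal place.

10.1 weeks

Set 585·e^(0.37t) = 2390·e^(0.23t).
e^((0.37 − 0.23)t) = 2390/585 → e^(0.14·t) = 4.0855.
0.14·t = ln(4.0855) = 1.4074, so t = 1.4074/0.14 = 10.053.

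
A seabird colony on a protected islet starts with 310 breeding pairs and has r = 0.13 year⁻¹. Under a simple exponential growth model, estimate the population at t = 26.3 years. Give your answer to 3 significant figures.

N(t) = N₀·e^(rt) = 310 × e^(0.13×26.3) = 310 × e^3.419.
e^3.419 ≈ 30.539, so N ≈ 310 × 30.539 = 9467.05.

9470 breeding pairs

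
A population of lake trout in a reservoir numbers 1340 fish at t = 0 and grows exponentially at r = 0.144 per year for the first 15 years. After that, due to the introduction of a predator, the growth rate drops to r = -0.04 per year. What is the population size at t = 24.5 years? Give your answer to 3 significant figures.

7950 fish

Phase 1: N(15) = 1340·e^(0.144×15) = 1340·e^2.16 = 11619.3.
Phase 2 runs for 24.5 − 15 = 9.5 years at r = -0.04.
N(24.5) = 11619.3·e^(-0.04×9.5) = 11619.3·e^-0.38 = 7946.01.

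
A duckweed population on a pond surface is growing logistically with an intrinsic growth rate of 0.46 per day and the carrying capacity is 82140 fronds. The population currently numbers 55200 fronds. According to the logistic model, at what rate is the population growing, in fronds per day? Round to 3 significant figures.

dN/dt = rN(1 − N/K) = 0.46 × 55200 × (1 − 55200/82140).
1 − 55200/82140 = 0.32798; dN/dt = 0.46 × 55200 × 0.32798 = 8328.

8330 fronds per day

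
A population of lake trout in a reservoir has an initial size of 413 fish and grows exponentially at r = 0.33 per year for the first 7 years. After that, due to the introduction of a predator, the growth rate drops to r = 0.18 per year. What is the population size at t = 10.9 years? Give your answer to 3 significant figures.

Phase 1: N(7) = 413·e^(0.33×7) = 413·e^2.31 = 4160.74.
Phase 2 runs for 10.9 − 7 = 3.9 years at r = 0.18.
N(10.9) = 4160.74·e^(0.18×3.9) = 4160.74·e^0.702 = 8395.47.

8400 fish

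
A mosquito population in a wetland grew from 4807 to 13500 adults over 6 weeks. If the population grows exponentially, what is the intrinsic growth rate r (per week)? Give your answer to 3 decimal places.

0.172 per week

From N(t) = N₀·e^(rt): e^(r·6) = 13500/4807 = 2.8084.
r·6 = ln(2.8084) = 1.0326, so r = 1.0326/6 = 0.1721.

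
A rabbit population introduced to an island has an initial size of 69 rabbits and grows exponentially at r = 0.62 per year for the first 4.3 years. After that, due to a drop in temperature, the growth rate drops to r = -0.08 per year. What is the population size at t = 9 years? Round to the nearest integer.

681 rabbits

Phase 1: N(4.3) = 69·e^(0.62×4.3) = 69·e^2.666 = 992.38.
Phase 2 runs for 9 − 4.3 = 4.7 years at r = -0.08.
N(9) = 992.38·e^(-0.08×4.7) = 992.38·e^-0.376 = 681.371.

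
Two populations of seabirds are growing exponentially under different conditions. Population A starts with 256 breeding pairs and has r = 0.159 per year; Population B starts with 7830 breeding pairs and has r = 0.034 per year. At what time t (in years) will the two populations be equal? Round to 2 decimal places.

Set 256·e^(0.159t) = 7830·e^(0.034t).
e^((0.159 − 0.034)t) = 7830/256 → e^(0.125·t) = 30.586.
0.125·t = ln(30.586) = 3.4205, so t = 3.4205/0.125 = 27.364.

27.36 years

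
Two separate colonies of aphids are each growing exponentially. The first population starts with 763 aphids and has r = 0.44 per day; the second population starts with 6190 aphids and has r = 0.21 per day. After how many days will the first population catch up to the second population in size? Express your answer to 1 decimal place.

9.1 days

Set 763·e^(0.44t) = 6190·e^(0.21t).
e^((0.44 − 0.21)t) = 6190/763 → e^(0.23·t) = 8.1127.
0.23·t = ln(8.1127) = 2.0934, so t = 2.0934/0.23 = 9.1019.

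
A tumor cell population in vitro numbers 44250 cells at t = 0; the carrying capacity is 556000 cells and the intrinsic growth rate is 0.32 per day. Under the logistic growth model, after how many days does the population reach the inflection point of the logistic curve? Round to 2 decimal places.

7.65 days

Logistic growth is fastest at N = K/2 = 278000.
A = (K − N₀)/N₀ = 11.565. Set K/(1 + A·e^(−rt)) = K/2 → A·e^(−rt) = 1.
e^(−0.32t) = 1/11.565 = 0.086468, so t = ln(11.565)/0.32 = 2.448/0.32 = 7.6499.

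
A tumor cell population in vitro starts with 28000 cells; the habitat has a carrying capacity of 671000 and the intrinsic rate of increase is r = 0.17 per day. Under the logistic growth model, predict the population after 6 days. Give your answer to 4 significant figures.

72300 cells

A = (K − N₀)/N₀ = (671000 − 28000)/28000 = 22.964.
N(t) = K/(1 + A·e^(−rt)) = 671000/(1 + 22.964×e^(−0.17×6)).
e^(−1.02) = 0.36059; denominator = 1 + 22.964×0.36059 = 9.2808.
N = 671000/9.2808 = 72299.8.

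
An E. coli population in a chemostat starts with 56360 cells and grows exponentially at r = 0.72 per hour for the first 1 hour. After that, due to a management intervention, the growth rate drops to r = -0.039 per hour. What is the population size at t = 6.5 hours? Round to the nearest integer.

Phase 1: N(1) = 56360·e^(0.72×1) = 56360·e^0.72 = 115788.
Phase 2 runs for 6.5 − 1 = 5.5 hours at r = -0.039.
N(6.5) = 115788·e^(-0.039×5.5) = 115788·e^-0.2145 = 93434.4.

93434 cells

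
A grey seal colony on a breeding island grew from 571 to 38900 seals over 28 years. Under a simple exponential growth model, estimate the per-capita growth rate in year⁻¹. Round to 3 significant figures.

From N(t) = N₀·e^(rt): e^(r·28) = 38900/571 = 68.126.
r·28 = ln(68.126) = 4.2214, so r = 4.2214/28 = 0.15076.

0.151 per year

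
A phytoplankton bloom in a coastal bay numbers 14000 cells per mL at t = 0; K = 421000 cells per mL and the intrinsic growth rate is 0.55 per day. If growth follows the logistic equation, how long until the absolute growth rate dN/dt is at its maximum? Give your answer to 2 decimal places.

6.13 days

Logistic growth is fastest at N = K/2 = 210500.
A = (K − N₀)/N₀ = 29.071. Set K/(1 + A·e^(−rt)) = K/2 → A·e^(−rt) = 1.
e^(−0.55t) = 1/29.071 = 0.034398, so t = ln(29.071)/0.55 = 3.3698/0.55 = 6.1268.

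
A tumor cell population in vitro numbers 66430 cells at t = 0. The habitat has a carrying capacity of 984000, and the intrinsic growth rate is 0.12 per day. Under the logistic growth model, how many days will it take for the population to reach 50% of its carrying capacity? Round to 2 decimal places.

A = (K − N₀)/N₀ = (984000 − 66430)/66430 = 13.813.
Solve 984000/(1 + 13.813·e^(−0.12t)) = 492000: 1 + 13.813·e^(−0.12t) = 2, so e^(−0.12t) = 0.0723977.
−0.12·t = ln(0.0723977) = -2.6256, so t = 2.6256/0.12 = 21.88.

21.88 days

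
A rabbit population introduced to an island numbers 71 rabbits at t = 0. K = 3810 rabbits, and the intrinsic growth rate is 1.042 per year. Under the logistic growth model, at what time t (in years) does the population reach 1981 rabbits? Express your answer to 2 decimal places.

A = (K − N₀)/N₀ = (3810 − 71)/71 = 52.662.
Solve 3810/(1 + 52.662·e^(−1.042t)) = 1981: 1 + 52.662·e^(−1.042t) = 1.9233, so e^(−1.042t) = 0.017532.
−1.042·t = ln(0.017532) = -4.0437, so t = 4.0437/1.042 = 3.8807.

3.88 years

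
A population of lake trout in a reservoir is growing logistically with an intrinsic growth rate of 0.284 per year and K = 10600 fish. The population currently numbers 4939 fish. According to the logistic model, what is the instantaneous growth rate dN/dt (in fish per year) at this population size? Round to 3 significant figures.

749 fish per year

dN/dt = rN(1 − N/K) = 0.284 × 4939 × (1 − 4939/10600).
1 − 4939/10600 = 0.53406; dN/dt = 0.284 × 4939 × 0.53406 = 749.11.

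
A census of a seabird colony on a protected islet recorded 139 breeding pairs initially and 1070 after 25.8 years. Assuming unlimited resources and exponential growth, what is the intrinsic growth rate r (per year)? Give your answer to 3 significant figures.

From N(t) = N₀·e^(rt): e^(r·25.8) = 1070/139 = 7.6978.
r·25.8 = ln(7.6978) = 2.0409, so r = 2.0409/25.8 = 0.079106.

0.0791 per year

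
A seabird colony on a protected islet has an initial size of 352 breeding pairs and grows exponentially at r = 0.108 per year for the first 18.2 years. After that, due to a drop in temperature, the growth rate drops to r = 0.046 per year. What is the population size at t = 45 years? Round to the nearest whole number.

8622 breeding pairs

Phase 1: N(18.2) = 352·e^(0.108×18.2) = 352·e^1.966 = 2513.
Phase 2 runs for 45 − 18.2 = 26.8 years at r = 0.046.
N(45) = 2513·e^(0.046×26.8) = 2513·e^1.233 = 8621.64.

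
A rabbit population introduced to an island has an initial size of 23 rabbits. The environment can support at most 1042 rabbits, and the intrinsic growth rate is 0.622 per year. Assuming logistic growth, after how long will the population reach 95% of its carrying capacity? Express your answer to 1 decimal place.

10.8 years

A = (K − N₀)/N₀ = (1042 − 23)/23 = 44.304.
Solve 1042/(1 + 44.304·e^(−0.622t)) = 989.9: 1 + 44.304·e^(−0.622t) = 1.0526, so e^(−0.622t) = 0.00118796.
−0.622·t = ln(0.00118796) = -6.7355, so t = 6.7355/0.622 = 10.829.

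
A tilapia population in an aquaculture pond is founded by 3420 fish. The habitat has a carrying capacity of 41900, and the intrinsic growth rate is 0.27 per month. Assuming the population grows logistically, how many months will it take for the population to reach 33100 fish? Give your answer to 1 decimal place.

13.9 months

A = (K − N₀)/N₀ = (41900 − 3420)/3420 = 11.251.
Solve 41900/(1 + 11.251·e^(−0.27t)) = 33100: 1 + 11.251·e^(−0.27t) = 1.2659, so e^(−0.27t) = 0.023629.
−0.27·t = ln(0.023629) = -3.7453, so t = 3.7453/0.27 = 13.871.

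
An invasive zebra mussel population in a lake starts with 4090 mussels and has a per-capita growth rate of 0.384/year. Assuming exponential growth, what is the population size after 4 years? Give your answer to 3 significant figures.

19000 mussels

N(t) = N₀·e^(rt) = 4090 × e^(0.384×4) = 4090 × e^1.536.
e^1.536 ≈ 4.646, so N ≈ 4090 × 4.646 = 19002.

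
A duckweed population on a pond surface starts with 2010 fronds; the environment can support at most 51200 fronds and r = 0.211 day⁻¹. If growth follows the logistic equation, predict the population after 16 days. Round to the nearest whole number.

A = (K − N₀)/N₀ = (51200 − 2010)/2010 = 24.473.
N(t) = K/(1 + A·e^(−rt)) = 51200/(1 + 24.473×e^(−0.211×16)).
e^(−3.376) = 0.034184; denominator = 1 + 24.473×0.034184 = 1.8366.
N = 51200/1.8366 = 27878.

27878 fronds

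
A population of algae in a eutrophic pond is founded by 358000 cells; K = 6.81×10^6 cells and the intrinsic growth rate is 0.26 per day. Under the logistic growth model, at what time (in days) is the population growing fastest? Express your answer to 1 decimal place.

Logistic growth is fastest at N = K/2 = 3.405×10^6.
A = (K − N₀)/N₀ = 18.022. Set K/(1 + A·e^(−rt)) = K/2 → A·e^(−rt) = 1.
e^(−0.26t) = 1/18.022 = 0.0554867, so t = ln(18.022)/0.26 = 2.8916/0.26 = 11.122.

11.1 days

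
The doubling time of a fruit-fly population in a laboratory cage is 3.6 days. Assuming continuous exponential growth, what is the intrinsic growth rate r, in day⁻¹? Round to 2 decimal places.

0.19 per day

r = ln(2)/t_d = 0.6931/3.6 = 0.19254.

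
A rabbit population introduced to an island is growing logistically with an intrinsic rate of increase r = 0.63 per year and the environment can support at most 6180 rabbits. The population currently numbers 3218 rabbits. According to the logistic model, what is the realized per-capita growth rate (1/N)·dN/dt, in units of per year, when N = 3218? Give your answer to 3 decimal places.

(1/N)·dN/dt = r(1 − N/K) = 0.63 × (1 − 3218/6180).
= 0.63 × 0.47929 = 0.30195.

0.302 per year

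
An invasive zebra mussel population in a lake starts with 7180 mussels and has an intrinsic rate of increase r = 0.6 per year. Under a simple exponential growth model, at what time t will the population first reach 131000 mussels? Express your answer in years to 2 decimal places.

Set N₀·e^(rt) = 131000: e^(0.6·t) = 131000/7180 = 18.245.
0.6·t = ln(18.245) = 2.9039, so t = 2.9039/0.6 = 4.8398.

4.84 years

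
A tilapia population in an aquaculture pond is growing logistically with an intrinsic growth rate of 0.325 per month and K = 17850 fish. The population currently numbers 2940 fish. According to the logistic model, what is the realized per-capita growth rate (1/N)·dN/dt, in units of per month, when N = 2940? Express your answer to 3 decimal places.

(1/N)·dN/dt = r(1 − N/K) = 0.325 × (1 − 2940/17850).
= 0.325 × 0.83529 = 0.27147.

0.271 per month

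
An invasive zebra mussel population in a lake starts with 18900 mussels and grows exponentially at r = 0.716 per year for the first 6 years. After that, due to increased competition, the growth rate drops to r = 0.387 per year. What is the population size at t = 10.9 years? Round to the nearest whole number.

9241522 mussels

Phase 1: N(6) = 18900·e^(0.716×6) = 18900·e^4.296 = 1.387366×10^6.
Phase 2 runs for 10.9 − 6 = 4.9 years at r = 0.387.
N(10.9) = 1.387366×10^6·e^(0.387×4.9) = 1.387366×10^6·e^1.896 = 9.241522×10^6.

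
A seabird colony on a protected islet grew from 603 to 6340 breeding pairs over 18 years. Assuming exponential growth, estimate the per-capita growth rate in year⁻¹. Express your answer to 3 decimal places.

0.131 per year

From N(t) = N₀·e^(rt): e^(r·18) = 6340/603 = 10.514.
r·18 = ln(10.514) = 2.3527, so r = 2.3527/18 = 0.13071.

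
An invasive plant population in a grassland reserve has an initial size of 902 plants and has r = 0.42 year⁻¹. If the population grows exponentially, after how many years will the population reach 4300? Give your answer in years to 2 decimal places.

Set N₀·e^(rt) = 4300: e^(0.42·t) = 4300/902 = 4.7672.
0.42·t = ln(4.7672) = 1.5618, so t = 1.5618/0.42 = 3.7185.

3.72 years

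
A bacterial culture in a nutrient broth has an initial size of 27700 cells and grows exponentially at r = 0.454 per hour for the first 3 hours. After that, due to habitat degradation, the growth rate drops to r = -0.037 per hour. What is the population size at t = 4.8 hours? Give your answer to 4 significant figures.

101200 cells

Phase 1: N(3) = 27700·e^(0.454×3) = 27700·e^1.362 = 108141.
Phase 2 runs for 4.8 − 3 = 1.8 hours at r = -0.037.
N(4.8) = 108141·e^(-0.037×1.8) = 108141·e^-0.0666 = 101173.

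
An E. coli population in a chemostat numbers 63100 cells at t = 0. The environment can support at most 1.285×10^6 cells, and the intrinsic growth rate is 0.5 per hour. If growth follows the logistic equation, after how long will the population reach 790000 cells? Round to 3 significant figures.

A = (K − N₀)/N₀ = (1.285×10^6 − 63100)/63100 = 19.365.
Solve 1.285×10^6/(1 + 19.365·e^(−0.5t)) = 790000: 1 + 19.365·e^(−0.5t) = 1.6266, so e^(−0.5t) = 0.0323573.
−0.5·t = ln(0.0323573) = -3.4309, so t = 3.4309/0.5 = 6.8618.

6.86 hours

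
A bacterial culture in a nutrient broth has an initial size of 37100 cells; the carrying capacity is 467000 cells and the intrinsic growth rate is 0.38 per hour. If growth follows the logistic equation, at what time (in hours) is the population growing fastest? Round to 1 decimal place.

6.4 hours

Logistic growth is fastest at N = K/2 = 233500.
A = (K − N₀)/N₀ = 11.588. Set K/(1 + A·e^(−rt)) = K/2 → A·e^(−rt) = 1.
e^(−0.38t) = 1/11.588 = 0.0862991, so t = ln(11.588)/0.38 = 2.4499/0.38 = 6.4472.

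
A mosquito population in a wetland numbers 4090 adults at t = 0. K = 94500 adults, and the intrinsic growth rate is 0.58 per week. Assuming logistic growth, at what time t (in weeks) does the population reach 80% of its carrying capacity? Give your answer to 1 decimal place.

7.7 weeks

A = (K − N₀)/N₀ = (94500 − 4090)/4090 = 22.105.
Solve 94500/(1 + 22.105·e^(−0.58t)) = 75600: 1 + 22.105·e^(−0.58t) = 1.25, so e^(−0.58t) = 0.0113096.
−0.58·t = ln(0.0113096) = -4.4821, so t = 4.4821/0.58 = 7.7278.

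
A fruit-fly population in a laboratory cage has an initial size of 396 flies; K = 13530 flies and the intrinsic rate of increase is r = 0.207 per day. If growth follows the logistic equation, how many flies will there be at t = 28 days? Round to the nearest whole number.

A = (K − N₀)/N₀ = (13530 − 396)/396 = 33.167.
N(t) = K/(1 + A·e^(−rt)) = 13530/(1 + 33.167×e^(−0.207×28)).
e^(−5.796) = 0.0030397; denominator = 1 + 33.167×0.0030397 = 1.1008.
N = 13530/1.1008 = 12290.9.

12291 flies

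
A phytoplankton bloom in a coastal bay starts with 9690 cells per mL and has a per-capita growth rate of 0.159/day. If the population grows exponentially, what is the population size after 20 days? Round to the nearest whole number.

N(t) = N₀·e^(rt) = 9690 × e^(0.159×20) = 9690 × e^3.18.
e^3.18 ≈ 24.047, so N ≈ 9690 × 24.047 = 233013.

233013 cells per mL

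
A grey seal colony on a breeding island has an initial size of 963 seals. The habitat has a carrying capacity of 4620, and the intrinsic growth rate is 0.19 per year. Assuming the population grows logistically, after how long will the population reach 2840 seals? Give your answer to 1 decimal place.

9.5 years

A = (K − N₀)/N₀ = (4620 − 963)/963 = 3.7975.
Solve 4620/(1 + 3.7975·e^(−0.19t)) = 2840: 1 + 3.7975·e^(−0.19t) = 1.6268, so e^(−0.19t) = 0.165045.
−0.19·t = ln(0.165045) = -1.8015, so t = 1.8015/0.19 = 9.4818.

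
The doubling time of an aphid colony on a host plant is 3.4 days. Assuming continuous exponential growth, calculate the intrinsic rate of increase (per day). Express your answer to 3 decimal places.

r = ln(2)/t_d = 0.6931/3.4 = 0.20387.

0.204 per day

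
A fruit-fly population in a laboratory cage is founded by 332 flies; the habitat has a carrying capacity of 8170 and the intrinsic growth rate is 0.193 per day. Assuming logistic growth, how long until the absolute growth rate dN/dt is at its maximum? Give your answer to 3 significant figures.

Logistic growth is fastest at N = K/2 = 4085.
A = (K − N₀)/N₀ = 23.608. Set K/(1 + A·e^(−rt)) = K/2 → A·e^(−rt) = 1.
e^(−0.193t) = 1/23.608 = 0.0423577, so t = ln(23.608)/0.193 = 3.1616/0.193 = 16.381.

16.4 days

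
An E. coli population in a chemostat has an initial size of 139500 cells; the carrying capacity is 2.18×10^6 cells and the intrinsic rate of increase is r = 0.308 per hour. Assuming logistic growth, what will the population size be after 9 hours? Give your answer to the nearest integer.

A = (K − N₀)/N₀ = (2.18×10^6 − 139500)/139500 = 14.627.
N(t) = K/(1 + A·e^(−rt)) = 2.18×10^6/(1 + 14.627×e^(−0.308×9)).
e^(−2.772) = 0.062537; denominator = 1 + 14.627×0.062537 = 1.9147.
N = 2.18×10^6/1.9147 = 1.138535×10^6.

1138535 cells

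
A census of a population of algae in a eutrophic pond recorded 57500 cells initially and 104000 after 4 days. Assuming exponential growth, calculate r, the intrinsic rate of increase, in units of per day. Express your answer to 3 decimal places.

0.148 per day

From N(t) = N₀·e^(rt): e^(r·4) = 104000/57500 = 1.8087.
r·4 = ln(1.8087) = 0.59261, so r = 0.59261/4 = 0.14815.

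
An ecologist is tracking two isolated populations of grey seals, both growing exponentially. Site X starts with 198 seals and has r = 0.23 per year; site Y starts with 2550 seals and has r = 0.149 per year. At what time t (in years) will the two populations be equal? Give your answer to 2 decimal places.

Set 198·e^(0.23t) = 2550·e^(0.149t).
e^((0.23 − 0.149)t) = 2550/198 → e^(0.081·t) = 12.879.
0.081·t = ln(12.879) = 2.5556, so t = 2.5556/0.081 = 31.55.

31.55 years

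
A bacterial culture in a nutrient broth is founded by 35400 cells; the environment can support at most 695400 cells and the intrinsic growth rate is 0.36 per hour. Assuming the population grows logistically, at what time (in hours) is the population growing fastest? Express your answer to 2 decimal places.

8.13 hours

Logistic growth is fastest at N = K/2 = 347700.
A = (K − N₀)/N₀ = 18.644. Set K/(1 + A·e^(−rt)) = K/2 → A·e^(−rt) = 1.
e^(−0.36t) = 1/18.644 = 0.0536364, so t = ln(18.644)/0.36 = 2.9255/0.36 = 8.1265.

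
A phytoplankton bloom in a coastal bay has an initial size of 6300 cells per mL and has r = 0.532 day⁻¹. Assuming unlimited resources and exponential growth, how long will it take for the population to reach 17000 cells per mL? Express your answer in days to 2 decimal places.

1.87 days

Set N₀·e^(rt) = 17000: e^(0.532·t) = 17000/6300 = 2.6984.
0.532·t = ln(2.6984) = 0.99266, so t = 0.99266/0.532 = 1.8659.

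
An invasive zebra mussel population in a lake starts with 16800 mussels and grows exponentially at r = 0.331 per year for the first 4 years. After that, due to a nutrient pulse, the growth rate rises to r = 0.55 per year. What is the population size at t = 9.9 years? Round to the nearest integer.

Phase 1: N(4) = 16800·e^(0.331×4) = 16800·e^1.324 = 63141.5.
Phase 2 runs for 9.9 − 4 = 5.9 years at r = 0.55.
N(9.9) = 63141.5·e^(0.55×5.9) = 63141.5·e^3.245 = 1.62032×10^6.

1620320 mussels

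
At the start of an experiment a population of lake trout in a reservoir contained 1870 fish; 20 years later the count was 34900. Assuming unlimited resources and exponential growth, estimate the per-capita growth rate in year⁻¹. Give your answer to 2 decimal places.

From N(t) = N₀·e^(rt): e^(r·20) = 34900/1870 = 18.663.
r·20 = ln(18.663) = 2.9265, so r = 2.9265/20 = 0.14633.

0.15 per year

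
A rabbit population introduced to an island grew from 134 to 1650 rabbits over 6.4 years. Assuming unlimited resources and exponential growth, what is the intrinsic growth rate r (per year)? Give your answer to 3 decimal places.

0.392 per year

From N(t) = N₀·e^(rt): e^(r·6.4) = 1650/134 = 12.313.
r·6.4 = ln(12.313) = 2.5107, so r = 2.5107/6.4 = 0.3923.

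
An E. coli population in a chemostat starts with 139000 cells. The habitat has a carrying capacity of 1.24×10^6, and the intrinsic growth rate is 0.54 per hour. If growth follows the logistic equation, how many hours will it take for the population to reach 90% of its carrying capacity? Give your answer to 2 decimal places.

7.90 hours

A = (K − N₀)/N₀ = (1.24×10^6 − 139000)/139000 = 7.9209.
Solve 1.24×10^6/(1 + 7.9209·e^(−0.54t)) = 1.116×10^6: 1 + 7.9209·e^(−0.54t) = 1.1111, so e^(−0.54t) = 0.0140277.
−0.54·t = ln(0.0140277) = -4.2667, so t = 4.2667/0.54 = 7.9013.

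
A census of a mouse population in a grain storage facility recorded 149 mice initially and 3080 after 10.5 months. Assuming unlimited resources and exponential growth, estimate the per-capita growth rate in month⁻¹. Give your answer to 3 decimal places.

0.288 per month

From N(t) = N₀·e^(rt): e^(r·10.5) = 3080/149 = 20.671.
r·10.5 = ln(20.671) = 3.0287, so r = 3.0287/10.5 = 0.28845.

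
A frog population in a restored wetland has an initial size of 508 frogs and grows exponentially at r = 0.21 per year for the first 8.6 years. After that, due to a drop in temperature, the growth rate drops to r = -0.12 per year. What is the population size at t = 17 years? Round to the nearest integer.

1128 frogs

Phase 1: N(8.6) = 508·e^(0.21×8.6) = 508·e^1.806 = 3091.72.
Phase 2 runs for 17 − 8.6 = 8.4 years at r = -0.12.
N(17) = 3091.72·e^(-0.12×8.4) = 3091.72·e^-1.008 = 1128.32.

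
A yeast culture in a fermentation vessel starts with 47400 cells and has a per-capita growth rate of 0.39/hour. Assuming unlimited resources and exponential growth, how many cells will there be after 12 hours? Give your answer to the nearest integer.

N(t) = N₀·e^(rt) = 47400 × e^(0.39×12) = 47400 × e^4.68.
e^4.68 ≈ 107.77, so N ≈ 47400 × 107.77 = 5.108301×10^6.

5108301 cells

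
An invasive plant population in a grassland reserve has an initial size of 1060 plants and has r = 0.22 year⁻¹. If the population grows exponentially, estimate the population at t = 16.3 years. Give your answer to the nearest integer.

38255 plants

N(t) = N₀·e^(rt) = 1060 × e^(0.22×16.3) = 1060 × e^3.586.
e^3.586 ≈ 36.089, so N ≈ 1060 × 36.089 = 38254.8.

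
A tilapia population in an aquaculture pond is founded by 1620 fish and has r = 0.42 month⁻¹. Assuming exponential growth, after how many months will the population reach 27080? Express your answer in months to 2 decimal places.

Set N₀·e^(rt) = 27080: e^(0.42·t) = 27080/1620 = 16.716.
0.42·t = ln(16.716) = 2.8164, so t = 2.8164/0.42 = 6.7056.

6.71 months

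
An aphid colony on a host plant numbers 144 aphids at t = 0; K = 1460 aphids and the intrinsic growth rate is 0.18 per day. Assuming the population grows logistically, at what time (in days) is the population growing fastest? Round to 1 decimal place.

12.3 days

Logistic growth is fastest at N = K/2 = 730.
A = (K − N₀)/N₀ = 9.1389. Set K/(1 + A·e^(−rt)) = K/2 → A·e^(−rt) = 1.
e^(−0.18t) = 1/9.1389 = 0.109422, so t = ln(9.1389)/0.18 = 2.2125/0.18 = 12.292.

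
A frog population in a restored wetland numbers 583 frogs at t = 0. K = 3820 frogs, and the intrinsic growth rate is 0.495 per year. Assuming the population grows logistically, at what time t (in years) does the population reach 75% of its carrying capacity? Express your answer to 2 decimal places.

A = (K − N₀)/N₀ = (3820 − 583)/583 = 5.5523.
Solve 3820/(1 + 5.5523·e^(−0.495t)) = 2865: 1 + 5.5523·e^(−0.495t) = 1.3333, so e^(−0.495t) = 0.060035.
−0.495·t = ln(0.060035) = -2.8128, so t = 2.8128/0.495 = 5.6825.

5.68 years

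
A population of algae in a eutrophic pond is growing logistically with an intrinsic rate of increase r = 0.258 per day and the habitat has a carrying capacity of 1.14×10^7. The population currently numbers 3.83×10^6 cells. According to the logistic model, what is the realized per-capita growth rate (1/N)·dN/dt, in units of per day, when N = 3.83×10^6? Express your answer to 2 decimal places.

(1/N)·dN/dt = r(1 − N/K) = 0.258 × (1 − 3.83×10^6/1.14×10^7).
= 0.258 × 0.66404 = 0.17132.

0.17 per day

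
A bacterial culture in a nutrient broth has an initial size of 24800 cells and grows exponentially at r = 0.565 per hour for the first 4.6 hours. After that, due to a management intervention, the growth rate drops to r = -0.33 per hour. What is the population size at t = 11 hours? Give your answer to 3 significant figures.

40400 cells

Phase 1: N(4.6) = 24800·e^(0.565×4.6) = 24800·e^2.599 = 333567.
Phase 2 runs for 11 − 4.6 = 6.4 hours at r = -0.33.
N(11) = 333567·e^(-0.33×6.4) = 333567·e^-2.112 = 40360.2.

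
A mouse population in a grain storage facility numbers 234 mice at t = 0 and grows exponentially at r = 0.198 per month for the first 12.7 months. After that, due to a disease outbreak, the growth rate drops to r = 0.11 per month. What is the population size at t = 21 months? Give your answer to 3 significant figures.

7210 mice

Phase 1: N(12.7) = 234·e^(0.198×12.7) = 234·e^2.515 = 2892.63.
Phase 2 runs for 21 − 12.7 = 8.3 months at r = 0.11.
N(21) = 2892.63·e^(0.11×8.3) = 2892.63·e^0.913 = 7207.81.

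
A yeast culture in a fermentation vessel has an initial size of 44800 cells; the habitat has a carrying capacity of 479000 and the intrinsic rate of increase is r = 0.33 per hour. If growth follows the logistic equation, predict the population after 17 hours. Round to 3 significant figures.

463000 cells

A = (K − N₀)/N₀ = (479000 − 44800)/44800 = 9.692.
N(t) = K/(1 + A·e^(−rt)) = 479000/(1 + 9.692×e^(−0.33×17)).
e^(−5.61) = 0.0036611; denominator = 1 + 9.692×0.0036611 = 1.0355.
N = 479000/1.0355 = 462586.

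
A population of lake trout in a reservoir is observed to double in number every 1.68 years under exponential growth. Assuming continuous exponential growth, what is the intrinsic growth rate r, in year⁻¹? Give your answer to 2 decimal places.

0.41 per year

r = ln(2)/t_d = 0.6931/1.68 = 0.41259.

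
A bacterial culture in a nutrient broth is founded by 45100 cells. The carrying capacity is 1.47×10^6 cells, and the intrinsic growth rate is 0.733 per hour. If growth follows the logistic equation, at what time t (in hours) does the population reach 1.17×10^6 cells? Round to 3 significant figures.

A = (K − N₀)/N₀ = (1.47×10^6 − 45100)/45100 = 31.594.
Solve 1.47×10^6/(1 + 31.594·e^(−0.733t)) = 1.17×10^6: 1 + 31.594·e^(−0.733t) = 1.2564, so e^(−0.733t) = 0.00811573.
−0.733·t = ln(0.00811573) = -4.814, so t = 4.814/0.733 = 6.5675.

6.57 hours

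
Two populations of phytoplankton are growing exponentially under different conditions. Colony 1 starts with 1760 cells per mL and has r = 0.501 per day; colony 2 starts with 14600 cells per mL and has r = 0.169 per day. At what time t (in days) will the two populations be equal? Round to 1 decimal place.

Set 1760·e^(0.501t) = 14600·e^(0.169t).
e^((0.501 − 0.169)t) = 14600/1760 → e^(0.332·t) = 8.2955.
0.332·t = ln(8.2955) = 2.1157, so t = 2.1157/0.332 = 6.3726.

6.4 days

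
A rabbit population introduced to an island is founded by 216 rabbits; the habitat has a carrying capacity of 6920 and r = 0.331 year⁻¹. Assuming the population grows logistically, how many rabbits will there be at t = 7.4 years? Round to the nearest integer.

A = (K − N₀)/N₀ = (6920 − 216)/216 = 31.037.
N(t) = K/(1 + A·e^(−rt)) = 6920/(1 + 31.037×e^(−0.331×7.4)).
e^(−2.449) = 0.086345; denominator = 1 + 31.037×0.086345 = 3.6799.
N = 6920/3.6799 = 1880.48.

1880 rabbits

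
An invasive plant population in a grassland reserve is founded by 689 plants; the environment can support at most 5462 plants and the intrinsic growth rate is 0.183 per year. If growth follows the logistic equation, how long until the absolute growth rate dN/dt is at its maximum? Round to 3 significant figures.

10.6 years

Logistic growth is fastest at N = K/2 = 2731.
A = (K − N₀)/N₀ = 6.9274. Set K/(1 + A·e^(−rt)) = K/2 → A·e^(−rt) = 1.
e^(−0.183t) = 1/6.9274 = 0.144354, so t = ln(6.9274)/0.183 = 1.9355/0.183 = 10.576.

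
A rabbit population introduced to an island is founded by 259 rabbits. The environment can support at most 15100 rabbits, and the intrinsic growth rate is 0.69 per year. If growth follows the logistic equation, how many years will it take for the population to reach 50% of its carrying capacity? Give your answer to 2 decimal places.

5.87 years

A = (K − N₀)/N₀ = (15100 − 259)/259 = 57.301.
Solve 15100/(1 + 57.301·e^(−0.69t)) = 7550: 1 + 57.301·e^(−0.69t) = 2, so e^(−0.69t) = 0.0174517.
−0.69·t = ln(0.0174517) = -4.0483, so t = 4.0483/0.69 = 5.8671.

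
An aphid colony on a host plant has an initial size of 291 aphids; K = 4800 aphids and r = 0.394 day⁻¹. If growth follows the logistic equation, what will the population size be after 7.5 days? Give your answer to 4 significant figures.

A = (K − N₀)/N₀ = (4800 − 291)/291 = 15.495.
N(t) = K/(1 + A·e^(−rt)) = 4800/(1 + 15.495×e^(−0.394×7.5)).
e^(−2.955) = 0.052079; denominator = 1 + 15.495×0.052079 = 1.807.
N = 4800/1.807 = 2656.41.

2656 aphids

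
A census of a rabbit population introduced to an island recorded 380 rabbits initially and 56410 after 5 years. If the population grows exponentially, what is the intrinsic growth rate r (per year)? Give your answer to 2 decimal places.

1.00 per year

From N(t) = N₀·e^(rt): e^(r·5) = 56410/380 = 148.45.
r·5 = ln(148.45) = 5.0002, so r = 5.0002/5 = 1.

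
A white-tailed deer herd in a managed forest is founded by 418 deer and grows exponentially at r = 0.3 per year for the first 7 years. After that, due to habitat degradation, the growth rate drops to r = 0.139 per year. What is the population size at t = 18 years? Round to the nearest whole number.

Phase 1: N(7) = 418·e^(0.3×7) = 418·e^2.1 = 3413.46.
Phase 2 runs for 18 − 7 = 11 years at r = 0.139.
N(18) = 3413.46·e^(0.139×11) = 3413.46·e^1.529 = 15748.2.

15748 deer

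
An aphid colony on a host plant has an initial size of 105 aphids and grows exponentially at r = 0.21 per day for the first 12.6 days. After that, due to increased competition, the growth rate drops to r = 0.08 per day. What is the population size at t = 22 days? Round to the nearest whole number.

3140 aphids

Phase 1: N(12.6) = 105·e^(0.21×12.6) = 105·e^2.646 = 1480.24.
Phase 2 runs for 22 − 12.6 = 9.4 days at r = 0.08.
N(22) = 1480.24·e^(0.08×9.4) = 1480.24·e^0.752 = 3139.94.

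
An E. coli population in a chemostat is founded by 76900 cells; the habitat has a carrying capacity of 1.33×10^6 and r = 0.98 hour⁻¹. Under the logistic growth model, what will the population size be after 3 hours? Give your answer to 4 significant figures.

A = (K − N₀)/N₀ = (1.33×10^6 − 76900)/76900 = 16.295.
N(t) = K/(1 + A·e^(−rt)) = 1.33×10^6/(1 + 16.295×e^(−0.98×3)).
e^(−2.94) = 0.052866; denominator = 1 + 16.295×0.052866 = 1.8615.
N = 1.33×10^6/1.8615 = 714494.

714500 cells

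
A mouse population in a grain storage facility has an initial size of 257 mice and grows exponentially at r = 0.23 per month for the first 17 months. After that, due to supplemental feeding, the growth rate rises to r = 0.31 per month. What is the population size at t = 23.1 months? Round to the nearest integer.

Phase 1: N(17) = 257·e^(0.23×17) = 257·e^3.91 = 12824.
Phase 2 runs for 23.1 − 17 = 6.1 months at r = 0.31.
N(23.1) = 12824·e^(0.31×6.1) = 12824·e^1.891 = 84971.9.

84972 mice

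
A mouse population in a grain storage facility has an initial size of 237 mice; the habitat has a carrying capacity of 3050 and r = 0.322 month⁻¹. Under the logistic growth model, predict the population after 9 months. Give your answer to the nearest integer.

1844 mice

A = (K − N₀)/N₀ = (3050 − 237)/237 = 11.869.
N(t) = K/(1 + A·e^(−rt)) = 3050/(1 + 11.869×e^(−0.322×9)).
e^(−2.898) = 0.055133; denominator = 1 + 11.869×0.055133 = 1.6544.
N = 3050/1.6544 = 1843.58.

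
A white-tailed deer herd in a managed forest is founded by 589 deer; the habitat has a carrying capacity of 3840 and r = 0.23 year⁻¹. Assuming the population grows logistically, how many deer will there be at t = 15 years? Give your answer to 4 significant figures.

A = (K − N₀)/N₀ = (3840 − 589)/589 = 5.5195.
N(t) = K/(1 + A·e^(−rt)) = 3840/(1 + 5.5195×e^(−0.23×15)).
e^(−3.45) = 0.031746; denominator = 1 + 5.5195×0.031746 = 1.1752.
N = 3840/1.1752 = 3267.47.

3267 deer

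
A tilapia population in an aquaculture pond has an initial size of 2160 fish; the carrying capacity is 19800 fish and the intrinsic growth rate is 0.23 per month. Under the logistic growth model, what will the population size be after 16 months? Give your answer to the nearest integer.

16418 fish

A = (K − N₀)/N₀ = (19800 − 2160)/2160 = 8.1667.
N(t) = K/(1 + A·e^(−rt)) = 19800/(1 + 8.1667×e^(−0.23×16)).
e^(−3.68) = 0.025223; denominator = 1 + 8.1667×0.025223 = 1.206.
N = 19800/1.206 = 16418.1.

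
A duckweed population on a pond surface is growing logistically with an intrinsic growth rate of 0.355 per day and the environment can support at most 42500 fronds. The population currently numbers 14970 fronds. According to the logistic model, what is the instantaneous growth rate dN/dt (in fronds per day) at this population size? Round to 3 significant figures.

3440 fronds per day

dN/dt = rN(1 − N/K) = 0.355 × 14970 × (1 − 14970/42500).
1 − 14970/42500 = 0.64776; dN/dt = 0.355 × 14970 × 0.64776 = 3442.4.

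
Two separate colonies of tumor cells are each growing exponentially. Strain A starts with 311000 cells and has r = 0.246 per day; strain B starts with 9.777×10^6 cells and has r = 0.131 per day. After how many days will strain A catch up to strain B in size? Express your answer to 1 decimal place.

30.0 days

Set 311000·e^(0.246t) = 9.777×10^6·e^(0.131t).
e^((0.246 − 0.131)t) = 9.777×10^6/311000 → e^(0.115·t) = 31.437.
0.115·t = ln(31.437) = 3.448, so t = 3.448/0.115 = 29.983.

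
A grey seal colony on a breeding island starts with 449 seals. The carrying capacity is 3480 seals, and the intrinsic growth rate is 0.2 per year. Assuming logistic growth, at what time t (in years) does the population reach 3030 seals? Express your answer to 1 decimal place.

A = (K − N₀)/N₀ = (3480 − 449)/449 = 6.7506.
Solve 3480/(1 + 6.7506·e^(−0.2t)) = 3030: 1 + 6.7506·e^(−0.2t) = 1.1485, so e^(−0.2t) = 0.0220004.
−0.2·t = ln(0.0220004) = -3.8167, so t = 3.8167/0.2 = 19.083.

19.1 years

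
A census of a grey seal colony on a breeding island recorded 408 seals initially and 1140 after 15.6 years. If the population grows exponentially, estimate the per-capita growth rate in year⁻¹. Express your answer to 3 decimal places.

From N(t) = N₀·e^(rt): e^(r·15.6) = 1140/408 = 2.7941.
r·15.6 = ln(2.7941) = 1.0275, so r = 1.0275/15.6 = 0.065866.

0.066 per year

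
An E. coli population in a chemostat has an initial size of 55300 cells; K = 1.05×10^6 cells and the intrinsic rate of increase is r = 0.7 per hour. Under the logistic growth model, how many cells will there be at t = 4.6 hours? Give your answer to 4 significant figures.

610900 cells

A = (K − N₀)/N₀ = (1.05×10^6 − 55300)/55300 = 17.987.
N(t) = K/(1 + A·e^(−rt)) = 1.05×10^6/(1 + 17.987×e^(−0.7×4.6)).
e^(−3.22) = 0.039955; denominator = 1 + 17.987×0.039955 = 1.7187.
N = 1.05×10^6/1.7187 = 610932.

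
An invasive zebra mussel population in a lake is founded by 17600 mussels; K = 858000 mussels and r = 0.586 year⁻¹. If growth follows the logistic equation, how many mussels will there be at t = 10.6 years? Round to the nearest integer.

782998 mussels

A = (K − N₀)/N₀ = (858000 − 17600)/17600 = 47.75.
N(t) = K/(1 + A·e^(−rt)) = 858000/(1 + 47.75×e^(−0.586×10.6)).
e^(−6.212) = 0.002006; denominator = 1 + 47.75×0.002006 = 1.0958.
N = 858000/1.0958 = 782998.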